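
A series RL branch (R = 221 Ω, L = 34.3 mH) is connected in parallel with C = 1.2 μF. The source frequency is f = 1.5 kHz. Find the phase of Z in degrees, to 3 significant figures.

-81.1°

ω = 2πf = 9425 rad/s
X_L = ωL = 323 Ω
X_C = 1/(ωC) = 88.4 Ω
Branch 1 (R+jX_L): Z₁ = 221 + j323 Ω, |Z₁| = 392 Ω
Branch 2 (−jX_C): Z₂ = −j88.4 Ω
Parallel: Z = Z₁Z₂/(Z₁+Z₂), |Z| = 107 Ω, ∠Z = -81.1°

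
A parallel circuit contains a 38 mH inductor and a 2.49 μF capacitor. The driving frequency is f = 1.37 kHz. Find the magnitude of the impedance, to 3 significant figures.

54.4 Ω

ω = 2πf = 8608 rad/s
X_L = ωL = 327 Ω
X_C = 1/(ωC) = 46.7 Ω
Parallel: admittances add. Y = 1/(jωL) + jωC
Y = (0 + j0.0184) S
|Y| = 0.0184 S → |Z| = 1/|Y| = 54.4 Ω, ∠Z = −∠Y = -90.0°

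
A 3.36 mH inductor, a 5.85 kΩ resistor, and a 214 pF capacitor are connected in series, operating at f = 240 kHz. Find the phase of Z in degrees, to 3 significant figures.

ω = 2πf = 1.508e+06 rad/s
X_L = ωL = 5070 Ω
X_C = 1/(ωC) = 3100 Ω
Net reactance X = X_L − X_C = 1970 Ω
Z = 5850 + j1970 Ω
|Z| = √(5850² + 1970²) = 6170 Ω
∠Z = arctan(1970/5850) = 18.6°

18.6°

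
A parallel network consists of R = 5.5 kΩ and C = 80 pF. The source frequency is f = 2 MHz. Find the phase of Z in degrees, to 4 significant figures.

ω = 2πf = 1.257e+07 rad/s
X_C = 1/(ωC) = 994.7 Ω
Parallel: admittances add. Y = 1/R + jωC
Y = (0.0001818 + j0.001005) S
|Y| = 0.001022 S → |Z| = 1/|Y| = 978.8 Ω, ∠Z = −∠Y = -79.75°

-79.75°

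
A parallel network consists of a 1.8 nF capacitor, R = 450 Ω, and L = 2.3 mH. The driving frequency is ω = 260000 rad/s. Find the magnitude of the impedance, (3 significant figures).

396 Ω

X_L = ωL = 598 Ω
X_C = 1/(ωC) = 2140 Ω
Parallel: admittances add. Y = 1/R + 1/(jωL) + jωC
Y = (0.00222 − j0.00120) S
|Y| = 0.00253 S → |Z| = 1/|Y| = 396 Ω, ∠Z = −∠Y = 28.5°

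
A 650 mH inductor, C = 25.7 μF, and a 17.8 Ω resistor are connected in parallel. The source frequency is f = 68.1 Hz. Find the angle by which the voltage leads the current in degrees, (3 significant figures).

ω = 2πf = 427.9 rad/s
X_L = ωL = 278 Ω
X_C = 1/(ωC) = 90.9 Ω
Parallel: admittances add. Y = 1/R + 1/(jωL) + jωC
Y = (0.0562 + j0.00740) S
|Y| = 0.0567 S → |Z| = 1/|Y| = 17.6 Ω, ∠Z = −∠Y = -7.50°

-7.50°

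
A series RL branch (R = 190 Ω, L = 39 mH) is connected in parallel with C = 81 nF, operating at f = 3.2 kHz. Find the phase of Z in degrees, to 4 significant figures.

-55.46°

ω = 2πf = 20110 rad/s
X_L = ωL = 784.1 Ω
X_C = 1/(ωC) = 614.0 Ω
Branch 1 (R+jX_L): Z₁ = 190.0 + j784.1 Ω, |Z₁| = 806.8 Ω
Branch 2 (−jX_C): Z₂ = −j614.0 Ω
Parallel: Z = Z₁Z₂/(Z₁+Z₂), |Z| = 1943 Ω, ∠Z = -55.46°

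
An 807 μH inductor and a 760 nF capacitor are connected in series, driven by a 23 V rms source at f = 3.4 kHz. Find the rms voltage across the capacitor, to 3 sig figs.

ω = 2πf = 21360 rad/s
X_L = ωL = 17.2 Ω
X_C = 1/(ωC) = 61.6 Ω
Net reactance X = X_L − X_C = -44.4 Ω
Z = − j44.4 Ω
|Z| = √(0² + 44.4²) = 44.4 Ω
I = V/|Z| = 519 mA
V_C = I·|Z_C| = 0.519 × 61.6 = 31.9 V

31.9 V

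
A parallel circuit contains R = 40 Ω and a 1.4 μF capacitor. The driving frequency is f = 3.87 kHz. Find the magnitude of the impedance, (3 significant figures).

ω = 2πf = 24320 rad/s
X_C = 1/(ωC) = 29.4 Ω
Parallel: admittances add. Y = 1/R + jωC
Y = (0.0250 + j0.0340) S
|Y| = 0.0422 S → |Z| = 1/|Y| = 23.7 Ω, ∠Z = −∠Y = -53.7°

23.7 Ω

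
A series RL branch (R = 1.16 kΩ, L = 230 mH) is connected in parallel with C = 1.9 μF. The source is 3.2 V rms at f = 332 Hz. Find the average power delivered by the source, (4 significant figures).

7.538 mW

ω = 2πf = 2086 rad/s
X_L = ωL = 479.8 Ω
X_C = 1/(ωC) = 252.3 Ω
Branch 1 (R+jX_L): Z₁ = 1160 + j479.8 Ω, |Z₁| = 1255 Ω
Branch 2 (−jX_C): Z₂ = −j252.3 Ω
Parallel: Z = Z₁Z₂/(Z₁+Z₂), |Z| = 267.9 Ω, ∠Z = -78.62°
I = V/|Z| = 11.94 mA
P = VI cos φ = 3.2 × 0.01194 × cos(-78.62°) = 7.538 mW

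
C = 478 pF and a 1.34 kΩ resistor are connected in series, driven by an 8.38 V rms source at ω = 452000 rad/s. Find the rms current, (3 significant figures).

1.74 mA

X_C = 1/(ωC) = 4630 Ω
Z = 1340 − j4630 Ω
|Z| = √(1340² + 4630²) = 4820 Ω
I = V/|Z| = 8.38/4820 = 1.74 mA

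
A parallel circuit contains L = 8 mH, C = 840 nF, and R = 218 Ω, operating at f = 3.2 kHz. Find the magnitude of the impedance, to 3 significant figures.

ω = 2πf = 20110 rad/s
X_L = ωL = 161 Ω
X_C = 1/(ωC) = 59.2 Ω
Parallel: admittances add. Y = 1/R + 1/(jωL) + jωC
Y = (0.00459 + j0.0107) S
|Y| = 0.0116 S → |Z| = 1/|Y| = 86.1 Ω, ∠Z = −∠Y = -66.7°

86.1 Ω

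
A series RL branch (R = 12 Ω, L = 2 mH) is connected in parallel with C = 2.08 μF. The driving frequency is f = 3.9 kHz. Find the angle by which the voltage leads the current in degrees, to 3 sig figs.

-81.5°

ω = 2πf = 24500 rad/s
X_L = ωL = 49.0 Ω
X_C = 1/(ωC) = 19.6 Ω
Branch 1 (R+jX_L): Z₁ = 12.0 + j49.0 Ω, |Z₁| = 50.5 Ω
Branch 2 (−jX_C): Z₂ = −j19.6 Ω
Parallel: Z = Z₁Z₂/(Z₁+Z₂), |Z| = 31.2 Ω, ∠Z = -81.5°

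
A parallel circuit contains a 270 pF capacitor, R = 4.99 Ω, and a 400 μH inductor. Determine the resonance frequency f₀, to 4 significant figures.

484.3 kHz

ω₀ = 1/√(LC) = 1/√(0.0004 × 2.7e-10) = 3.043e+06 rad/s
f₀ = ω₀/(2π) = 484.3 kHz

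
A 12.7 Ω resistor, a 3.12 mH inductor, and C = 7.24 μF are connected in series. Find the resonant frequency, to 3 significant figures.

1.06 kHz

ω₀ = 1/√(LC) = 1/√(0.00312 × 7.24e-06) = 6654 rad/s
f₀ = ω₀/(2π) = 1.06 kHz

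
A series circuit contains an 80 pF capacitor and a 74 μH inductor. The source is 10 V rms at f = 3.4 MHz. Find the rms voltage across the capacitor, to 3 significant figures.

ω = 2πf = 2.136e+07 rad/s
X_L = ωL = 1580 Ω
X_C = 1/(ωC) = 585 Ω
Net reactance X = X_L − X_C = 996 Ω
Z = j996 Ω
|Z| = √(0² + 996²) = 996 Ω
I = V/|Z| = 10.0 mA
V_C = I·|Z_C| = 0.0100 × 585 = 5.88 V

5.88 V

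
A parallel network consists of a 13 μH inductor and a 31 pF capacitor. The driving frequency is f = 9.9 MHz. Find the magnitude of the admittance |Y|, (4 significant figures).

691.7 μS

ω = 2πf = 6.22e+07 rad/s
X_L = ωL = 808.6 Ω
X_C = 1/(ωC) = 518.6 Ω
Parallel: admittances add. Y = 1/(jωL) + jωC
Y = (0 + j0.0006917) S
|Y| = 0.0006917 S → |Z| = 1/|Y| = 1446 Ω, ∠Z = −∠Y = -90.00°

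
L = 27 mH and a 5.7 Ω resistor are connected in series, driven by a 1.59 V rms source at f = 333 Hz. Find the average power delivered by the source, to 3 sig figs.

4.47 mW

ω = 2πf = 2092 rad/s
X_L = ωL = 56.5 Ω
Z = 5.70 + j56.5 Ω
|Z| = √(5.70² + 56.5²) = 56.8 Ω
∠Z = arctan(56.5/5.70) = 84.2°
I = V/|Z| = 28.0 mA
P = VI cos φ = 1.59 × 0.0280 × cos(84.2°) = 4.47 mW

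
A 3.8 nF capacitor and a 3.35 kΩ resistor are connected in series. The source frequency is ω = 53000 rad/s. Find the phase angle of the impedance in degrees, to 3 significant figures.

-56.0°

X_C = 1/(ωC) = 4970 Ω
Z = 3350 − j4970 Ω
|Z| = √(3350² + 4970²) = 5990 Ω
∠Z = arctan(-4970/3350) = -56.0°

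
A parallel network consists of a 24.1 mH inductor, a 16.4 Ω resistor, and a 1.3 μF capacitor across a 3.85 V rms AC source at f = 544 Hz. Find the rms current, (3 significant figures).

237 mA

ω = 2πf = 3418 rad/s
X_L = ωL = 82.4 Ω
X_C = 1/(ωC) = 225 Ω
Parallel: admittances add. Y = 1/R + 1/(jωL) + jωC
Y = (0.0610 − j0.00770) S
|Y| = 0.0615 S → |Z| = 1/|Y| = 16.3 Ω, ∠Z = −∠Y = 7.19°
I = V/|Z| = 3.85/16.3 = 237 mA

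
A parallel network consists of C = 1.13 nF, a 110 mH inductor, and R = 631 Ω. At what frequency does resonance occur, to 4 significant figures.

14.28 kHz

ω₀ = 1/√(LC) = 1/√(0.11 × 1.13e-09) = 89690 rad/s
f₀ = ω₀/(2π) = 14.28 kHz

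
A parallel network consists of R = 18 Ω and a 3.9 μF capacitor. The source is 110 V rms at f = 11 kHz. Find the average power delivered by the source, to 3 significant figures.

672 W

ω = 2πf = 69120 rad/s
X_C = 1/(ωC) = 3.71 Ω
Parallel: admittances add. Y = 1/R + jωC
Y = (0.0556 + j0.270) S
|Y| = 0.275 S → |Z| = 1/|Y| = 3.63 Ω, ∠Z = −∠Y = -78.4°
I = V/|Z| = 30.3 A
P = VI cos φ = 110 × 30.3 × cos(-78.4°) = 672 W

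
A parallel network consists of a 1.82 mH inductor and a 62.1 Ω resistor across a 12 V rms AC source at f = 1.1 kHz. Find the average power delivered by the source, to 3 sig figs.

ω = 2πf = 6912 rad/s
X_L = ωL = 12.6 Ω
Parallel: admittances add. Y = 1/R + 1/(jωL)
Y = (0.0161 − j0.0795) S
|Y| = 0.0811 S → |Z| = 1/|Y| = 12.3 Ω, ∠Z = −∠Y = 78.5°
I = V/|Z| = 973 mA
P = VI cos φ = 12 × 0.973 × cos(78.5°) = 2.32 W

2.32 W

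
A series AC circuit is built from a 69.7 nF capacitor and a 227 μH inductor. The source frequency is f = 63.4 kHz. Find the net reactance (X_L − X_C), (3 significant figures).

ω = 2πf = 398400 rad/s
X_L = ωL = 90.4 Ω
X_C = 1/(ωC) = 36.0 Ω
X = 90.4 − 36.0 = 54.4 Ω

54.4 Ω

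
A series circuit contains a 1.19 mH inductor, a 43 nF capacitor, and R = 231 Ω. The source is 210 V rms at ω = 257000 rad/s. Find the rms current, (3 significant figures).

X_L = ωL = 306 Ω
X_C = 1/(ωC) = 90.5 Ω
Net reactance X = X_L − X_C = 215 Ω
Z = 231 + j215 Ω
|Z| = √(231² + 215²) = 316 Ω
I = V/|Z| = 210/316 = 665 mA

665 mA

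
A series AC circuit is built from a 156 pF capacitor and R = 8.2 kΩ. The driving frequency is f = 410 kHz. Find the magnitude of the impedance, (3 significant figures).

ω = 2πf = 2.576e+06 rad/s
X_C = 1/(ωC) = 2490 Ω
Z = 8200 − j2490 Ω
|Z| = √(8200² + 2490²) = 8570 Ω

8570 Ω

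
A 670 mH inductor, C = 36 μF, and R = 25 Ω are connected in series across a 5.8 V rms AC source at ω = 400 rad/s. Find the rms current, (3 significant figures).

X_L = ωL = 268 Ω
X_C = 1/(ωC) = 69.4 Ω
Net reactance X = X_L − X_C = 199 Ω
Z = 25.0 + j199 Ω
|Z| = √(25.0² + 199²) = 200 Ω
I = V/|Z| = 5.8/200 = 29.0 mA

29.0 mA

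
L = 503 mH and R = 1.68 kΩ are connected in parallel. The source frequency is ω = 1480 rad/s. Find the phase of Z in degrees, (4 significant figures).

X_L = ωL = 744.4 Ω
Parallel: admittances add. Y = 1/R + 1/(jωL)
Y = (0.0005952 − j0.001343) S
|Y| = 0.001469 S → |Z| = 1/|Y| = 680.6 Ω, ∠Z = −∠Y = 66.10°

66.10°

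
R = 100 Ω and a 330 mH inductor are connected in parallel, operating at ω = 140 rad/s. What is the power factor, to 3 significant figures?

X_L = ωL = 46.2 Ω
Parallel: admittances add. Y = 1/R + 1/(jωL)
Y = (0.0100 − j0.0216) S
|Y| = 0.0238 S → |Z| = 1/|Y| = 41.9 Ω, ∠Z = −∠Y = 65.2°
cos φ = cos(65.2°) = 0.419

0.419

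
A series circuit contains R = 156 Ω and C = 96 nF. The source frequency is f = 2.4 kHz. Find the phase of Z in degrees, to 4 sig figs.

-77.27°

ω = 2πf = 15080 rad/s
X_C = 1/(ωC) = 690.8 Ω
Z = 156.0 − j690.8 Ω
|Z| = √(156.0² + 690.8²) = 708.2 Ω
∠Z = arctan(-690.8/156.0) = -77.27°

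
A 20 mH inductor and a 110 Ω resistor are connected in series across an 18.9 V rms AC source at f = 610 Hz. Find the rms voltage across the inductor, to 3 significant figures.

10.8 V

ω = 2πf = 3833 rad/s
X_L = ωL = 76.7 Ω
Z = 110 + j76.7 Ω
|Z| = √(110² + 76.7²) = 134 Ω
I = V/|Z| = 141 mA
V_L = I·|Z_L| = 0.141 × 76.7 = 10.8 V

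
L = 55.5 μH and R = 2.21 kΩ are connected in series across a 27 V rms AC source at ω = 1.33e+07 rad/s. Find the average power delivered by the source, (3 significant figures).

297 mW

X_L = ωL = 738 Ω
Z = 2210 + j738 Ω
|Z| = √(2210² + 738²) = 2330 Ω
∠Z = arctan(738/2210) = 18.5°
I = V/|Z| = 11.6 mA
P = VI cos φ = 27 × 0.0116 × cos(18.5°) = 297 mW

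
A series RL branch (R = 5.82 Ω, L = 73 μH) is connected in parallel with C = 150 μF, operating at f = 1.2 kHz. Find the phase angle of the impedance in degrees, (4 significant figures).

ω = 2πf = 7540 rad/s
X_L = ωL = 0.5504 Ω
X_C = 1/(ωC) = 0.8842 Ω
Branch 1 (R+jX_L): Z₁ = 5.820 + j0.5504 Ω, |Z₁| = 5.846 Ω
Branch 2 (−jX_C): Z₂ = −j0.8842 Ω
Parallel: Z = Z₁Z₂/(Z₁+Z₂), |Z| = 0.8867 Ω, ∠Z = -81.32°

-81.32°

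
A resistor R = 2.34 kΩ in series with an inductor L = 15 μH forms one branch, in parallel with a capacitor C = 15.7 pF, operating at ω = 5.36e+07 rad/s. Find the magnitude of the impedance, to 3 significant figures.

1240 Ω

X_L = ωL = 804 Ω
X_C = 1/(ωC) = 1190 Ω
Branch 1 (R+jX_L): Z₁ = 2340 + j804 Ω, |Z₁| = 2470 Ω
Branch 2 (−jX_C): Z₂ = −j1190 Ω
Parallel: Z = Z₁Z₂/(Z₁+Z₂), |Z| = 1240 Ω, ∠Z = -61.7°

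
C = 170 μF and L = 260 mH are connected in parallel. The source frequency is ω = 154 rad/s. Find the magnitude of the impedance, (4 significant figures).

X_L = ωL = 40.04 Ω
X_C = 1/(ωC) = 38.20 Ω
Parallel: admittances add. Y = 1/(jωL) + jωC
Y = (0 + j0.001205) S
|Y| = 0.001205 S → |Z| = 1/|Y| = 829.9 Ω, ∠Z = −∠Y = -90.00°

829.9 Ω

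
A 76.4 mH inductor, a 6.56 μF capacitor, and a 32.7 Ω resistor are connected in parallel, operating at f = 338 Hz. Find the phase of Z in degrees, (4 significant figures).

-14.25°

ω = 2πf = 2124 rad/s
X_L = ωL = 162.3 Ω
X_C = 1/(ωC) = 71.78 Ω
Parallel: admittances add. Y = 1/R + 1/(jωL) + jωC
Y = (0.03058 + j0.007768) S
|Y| = 0.03155 S → |Z| = 1/|Y| = 31.69 Ω, ∠Z = −∠Y = -14.25°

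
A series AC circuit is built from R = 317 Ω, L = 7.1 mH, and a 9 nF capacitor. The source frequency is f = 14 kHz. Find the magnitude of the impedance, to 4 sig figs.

ω = 2πf = 87960 rad/s
X_L = ωL = 624.5 Ω
X_C = 1/(ωC) = 1263 Ω
Net reactance X = X_L − X_C = -638.6 Ω
Z = 317.0 − j638.6 Ω
|Z| = √(317.0² + 638.6²) = 712.9 Ω

712.9 Ω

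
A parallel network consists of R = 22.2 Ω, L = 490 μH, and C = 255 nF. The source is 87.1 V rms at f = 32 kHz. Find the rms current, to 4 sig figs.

5.312 A

ω = 2πf = 201100 rad/s
X_L = ωL = 98.52 Ω
X_C = 1/(ωC) = 19.50 Ω
Parallel: admittances add. Y = 1/R + 1/(jωL) + jωC
Y = (0.04505 + j0.04112) S
|Y| = 0.06099 S → |Z| = 1/|Y| = 16.40 Ω, ∠Z = −∠Y = -42.39°
I = V/|Z| = 87.1/16.40 = 5.312 A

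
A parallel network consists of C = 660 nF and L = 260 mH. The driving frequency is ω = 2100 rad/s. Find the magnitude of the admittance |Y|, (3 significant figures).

446 μS

X_L = ωL = 546 Ω
X_C = 1/(ωC) = 722 Ω
Parallel: admittances add. Y = 1/(jωL) + jωC
Y = (0 − j0.000446) S
|Y| = 0.000446 S → |Z| = 1/|Y| = 2240 Ω, ∠Z = −∠Y = 90.0°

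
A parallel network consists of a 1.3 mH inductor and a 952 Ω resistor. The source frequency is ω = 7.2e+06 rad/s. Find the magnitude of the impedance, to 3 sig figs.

X_L = ωL = 9360 Ω
Parallel: admittances add. Y = 1/R + 1/(jωL)
Y = (0.00105 − j0.000107) S
|Y| = 0.00106 S → |Z| = 1/|Y| = 947 Ω, ∠Z = −∠Y = 5.81°

947 Ω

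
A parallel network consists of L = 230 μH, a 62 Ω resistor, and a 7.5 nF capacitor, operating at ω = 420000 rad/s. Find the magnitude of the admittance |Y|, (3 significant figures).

X_L = ωL = 96.6 Ω
X_C = 1/(ωC) = 317 Ω
Parallel: admittances add. Y = 1/R + 1/(jωL) + jωC
Y = (0.0161 − j0.00720) S
|Y| = 0.0177 S → |Z| = 1/|Y| = 56.6 Ω, ∠Z = −∠Y = 24.1°

17.7 mS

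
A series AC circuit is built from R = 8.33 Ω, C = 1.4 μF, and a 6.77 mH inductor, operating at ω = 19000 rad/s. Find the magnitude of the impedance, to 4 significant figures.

91.42 Ω

X_L = ωL = 128.6 Ω
X_C = 1/(ωC) = 37.59 Ω
Net reactance X = X_L − X_C = 91.04 Ω
Z = 8.330 + j91.04 Ω
|Z| = √(8.330² + 91.04²) = 91.42 Ω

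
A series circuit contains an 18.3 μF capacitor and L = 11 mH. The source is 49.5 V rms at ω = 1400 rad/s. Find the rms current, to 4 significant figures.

2.095 A

X_L = ωL = 15.40 Ω
X_C = 1/(ωC) = 39.03 Ω
Net reactance X = X_L − X_C = -23.63 Ω
Z = − j23.63 Ω
|Z| = √(0² + 23.63²) = 23.63 Ω
I = V/|Z| = 49.5/23.63 = 2.095 A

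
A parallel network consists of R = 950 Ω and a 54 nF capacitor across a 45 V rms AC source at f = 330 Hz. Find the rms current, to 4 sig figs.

47.64 mA

ω = 2πf = 2073 rad/s
X_C = 1/(ωC) = 8931 Ω
Parallel: admittances add. Y = 1/R + jωC
Y = (0.001053 + j0.0001120) S
|Y| = 0.001059 S → |Z| = 1/|Y| = 944.7 Ω, ∠Z = −∠Y = -6.072°
I = V/|Z| = 45/944.7 = 47.64 mA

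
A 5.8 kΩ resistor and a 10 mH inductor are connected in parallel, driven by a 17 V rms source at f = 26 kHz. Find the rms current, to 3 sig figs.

ω = 2πf = 163400 rad/s
X_L = ωL = 1630 Ω
Parallel: admittances add. Y = 1/R + 1/(jωL)
Y = (0.000172 − j0.000612) S
|Y| = 0.000636 S → |Z| = 1/|Y| = 1570 Ω, ∠Z = −∠Y = 74.3°
I = V/|Z| = 17/1570 = 10.8 mA

10.8 mA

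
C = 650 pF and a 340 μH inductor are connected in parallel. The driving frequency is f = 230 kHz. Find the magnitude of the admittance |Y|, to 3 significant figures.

ω = 2πf = 1.445e+06 rad/s
X_L = ωL = 491 Ω
X_C = 1/(ωC) = 1060 Ω
Parallel: admittances add. Y = 1/(jωL) + jωC
Y = (0 − j0.00110) S
|Y| = 0.00110 S → |Z| = 1/|Y| = 912 Ω, ∠Z = −∠Y = 90.0°

1.10 mS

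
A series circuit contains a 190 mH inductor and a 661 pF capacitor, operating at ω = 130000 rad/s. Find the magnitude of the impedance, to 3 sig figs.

X_L = ωL = 24700 Ω
X_C = 1/(ωC) = 11600 Ω
Net reactance X = X_L − X_C = 13100 Ω
Z = j13100 Ω
|Z| = √(0² + 13100²) = 13100 Ω

13100 Ω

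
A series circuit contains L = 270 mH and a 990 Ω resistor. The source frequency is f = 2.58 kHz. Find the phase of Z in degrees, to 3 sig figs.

77.3°

ω = 2πf = 16210 rad/s
X_L = ωL = 4380 Ω
Z = 990 + j4380 Ω
|Z| = √(990² + 4380²) = 4490 Ω
∠Z = arctan(4380/990) = 77.3°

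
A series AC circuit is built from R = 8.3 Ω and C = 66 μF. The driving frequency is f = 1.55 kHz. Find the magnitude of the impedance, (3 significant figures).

ω = 2πf = 9739 rad/s
X_C = 1/(ωC) = 1.56 Ω
Z = 8.30 − j1.56 Ω
|Z| = √(8.30² + 1.56²) = 8.44 Ω

8.44 Ω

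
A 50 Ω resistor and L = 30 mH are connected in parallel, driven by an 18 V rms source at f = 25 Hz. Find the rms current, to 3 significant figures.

ω = 2πf = 157.1 rad/s
X_L = ωL = 4.71 Ω
Parallel: admittances add. Y = 1/R + 1/(jωL)
Y = (0.0200 − j0.212) S
|Y| = 0.213 S → |Z| = 1/|Y| = 4.69 Ω, ∠Z = −∠Y = 84.6°
I = V/|Z| = 18/4.69 = 3.84 A

3.84 A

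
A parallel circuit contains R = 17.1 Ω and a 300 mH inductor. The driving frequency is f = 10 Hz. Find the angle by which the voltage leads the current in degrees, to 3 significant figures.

ω = 2πf = 62.83 rad/s
X_L = ωL = 18.8 Ω
Parallel: admittances add. Y = 1/R + 1/(jωL)
Y = (0.0585 − j0.0531) S
|Y| = 0.0790 S → |Z| = 1/|Y| = 12.7 Ω, ∠Z = −∠Y = 42.2°

42.2°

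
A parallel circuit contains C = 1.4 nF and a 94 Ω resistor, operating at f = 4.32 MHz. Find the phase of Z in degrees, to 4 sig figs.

ω = 2πf = 2.714e+07 rad/s
X_C = 1/(ωC) = 26.32 Ω
Parallel: admittances add. Y = 1/R + jωC
Y = (0.01064 + j0.03800) S
|Y| = 0.03946 S → |Z| = 1/|Y| = 25.34 Ω, ∠Z = −∠Y = -74.36°

-74.36°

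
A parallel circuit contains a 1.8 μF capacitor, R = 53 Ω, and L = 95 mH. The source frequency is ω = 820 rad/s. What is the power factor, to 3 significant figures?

X_L = ωL = 77.9 Ω
X_C = 1/(ωC) = 678 Ω
Parallel: admittances add. Y = 1/R + 1/(jωL) + jωC
Y = (0.0189 − j0.0114) S
|Y| = 0.0220 S → |Z| = 1/|Y| = 45.4 Ω, ∠Z = −∠Y = 31.1°
cos φ = cos(31.1°) = 0.857

0.857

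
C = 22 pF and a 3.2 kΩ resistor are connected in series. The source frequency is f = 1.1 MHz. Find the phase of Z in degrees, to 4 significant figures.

-64.05°

ω = 2πf = 6.912e+06 rad/s
X_C = 1/(ωC) = 6577 Ω
Z = 3200 − j6577 Ω
|Z| = √(3200² + 6577²) = 7314 Ω
∠Z = arctan(-6577/3200) = -64.05°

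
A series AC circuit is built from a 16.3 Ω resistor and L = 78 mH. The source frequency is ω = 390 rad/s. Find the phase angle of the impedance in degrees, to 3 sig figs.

X_L = ωL = 30.4 Ω
Z = 16.3 + j30.4 Ω
|Z| = √(16.3² + 30.4²) = 34.5 Ω
∠Z = arctan(30.4/16.3) = 61.8°

61.8°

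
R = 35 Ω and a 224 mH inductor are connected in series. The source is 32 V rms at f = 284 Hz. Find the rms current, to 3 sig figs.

ω = 2πf = 1784 rad/s
X_L = ωL = 400 Ω
Z = 35.0 + j400 Ω
|Z| = √(35.0² + 400²) = 401 Ω
I = V/|Z| = 32/401 = 79.8 mA

79.8 mA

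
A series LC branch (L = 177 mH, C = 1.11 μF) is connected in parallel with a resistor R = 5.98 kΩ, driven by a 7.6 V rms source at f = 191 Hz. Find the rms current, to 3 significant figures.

14.2 mA

ω = 2πf = 1200 rad/s
X_L = ωL = 212 Ω
X_C = 1/(ωC) = 751 Ω
Branch 1: Z₁ = R = 5980 Ω
Branch 2 (series LC): Z₂ = j(X_L − X_C) = −j538 Ω
Parallel: Z = Z₁Z₂/(Z₁+Z₂), |Z| = 536 Ω, ∠Z = -84.9°
I = V/|Z| = 7.6/536 = 14.2 mA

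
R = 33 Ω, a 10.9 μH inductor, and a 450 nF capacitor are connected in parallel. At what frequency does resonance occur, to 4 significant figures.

ω₀ = 1/√(LC) = 1/√(1.09e-05 × 4.5e-07) = 451500 rad/s
f₀ = ω₀/(2π) = 71.86 kHz

71.86 kHz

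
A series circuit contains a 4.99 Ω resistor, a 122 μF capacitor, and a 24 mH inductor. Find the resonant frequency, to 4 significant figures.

ω₀ = 1/√(LC) = 1/√(0.024 × 0.000122) = 584.4 rad/s
f₀ = ω₀/(2π) = 93.01 Hz

93.01 Hz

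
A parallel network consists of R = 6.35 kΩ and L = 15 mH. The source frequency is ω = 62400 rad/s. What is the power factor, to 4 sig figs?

X_L = ωL = 936.0 Ω
Parallel: admittances add. Y = 1/R + 1/(jωL)
Y = (0.0001575 − j0.001068) S
|Y| = 0.001080 S → |Z| = 1/|Y| = 926.0 Ω, ∠Z = −∠Y = 81.61°
cos φ = cos(81.61°) = 0.1458

0.1458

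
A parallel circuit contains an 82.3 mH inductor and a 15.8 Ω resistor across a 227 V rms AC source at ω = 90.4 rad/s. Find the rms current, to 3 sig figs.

X_L = ωL = 7.44 Ω
Parallel: admittances add. Y = 1/R + 1/(jωL)
Y = (0.0633 − j0.134) S
|Y| = 0.149 S → |Z| = 1/|Y| = 6.73 Ω, ∠Z = −∠Y = 64.8°
I = V/|Z| = 227/6.73 = 33.7 A

33.7 A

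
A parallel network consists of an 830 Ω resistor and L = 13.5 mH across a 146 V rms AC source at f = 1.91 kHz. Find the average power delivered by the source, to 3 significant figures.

ω = 2πf = 12000 rad/s
X_L = ωL = 162 Ω
Parallel: admittances add. Y = 1/R + 1/(jωL)
Y = (0.00120 − j0.00617) S
|Y| = 0.00629 S → |Z| = 1/|Y| = 159 Ω, ∠Z = −∠Y = 79.0°
I = V/|Z| = 918 mA
P = VI cos φ = 146 × 0.918 × cos(79.0°) = 25.7 W

25.7 W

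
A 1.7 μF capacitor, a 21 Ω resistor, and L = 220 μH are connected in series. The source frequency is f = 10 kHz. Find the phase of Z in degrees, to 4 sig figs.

ω = 2πf = 62830 rad/s
X_L = ωL = 13.82 Ω
X_C = 1/(ωC) = 9.362 Ω
Net reactance X = X_L − X_C = 4.461 Ω
Z = 21.00 + j4.461 Ω
|Z| = √(21.00² + 4.461²) = 21.47 Ω
∠Z = arctan(4.461/21.00) = 11.99°

11.99°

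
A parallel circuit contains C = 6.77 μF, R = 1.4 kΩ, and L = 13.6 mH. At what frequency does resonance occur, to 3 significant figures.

525 Hz

ω₀ = 1/√(LC) = 1/√(0.0136 × 6.77e-06) = 3296 rad/s
f₀ = ω₀/(2π) = 525 Hz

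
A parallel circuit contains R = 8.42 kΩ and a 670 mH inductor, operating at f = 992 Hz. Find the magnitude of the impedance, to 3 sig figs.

3740 Ω

ω = 2πf = 6233 rad/s
X_L = ωL = 4180 Ω
Parallel: admittances add. Y = 1/R + 1/(jωL)
Y = (0.000119 − j0.000239) S
|Y| = 0.000267 S → |Z| = 1/|Y| = 3740 Ω, ∠Z = −∠Y = 63.6°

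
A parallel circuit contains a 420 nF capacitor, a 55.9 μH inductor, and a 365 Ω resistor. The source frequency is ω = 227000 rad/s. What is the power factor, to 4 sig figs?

0.1635

X_L = ωL = 12.69 Ω
X_C = 1/(ωC) = 10.49 Ω
Parallel: admittances add. Y = 1/R + 1/(jωL) + jωC
Y = (0.002740 + j0.01653) S
|Y| = 0.01676 S → |Z| = 1/|Y| = 59.67 Ω, ∠Z = −∠Y = -80.59°
cos φ = cos(-80.59°) = 0.1635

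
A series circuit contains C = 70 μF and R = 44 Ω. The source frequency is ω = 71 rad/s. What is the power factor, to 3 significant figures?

X_C = 1/(ωC) = 201 Ω
Z = 44.0 − j201 Ω
|Z| = √(44.0² + 201²) = 206 Ω
∠Z = arctan(-201/44.0) = -77.7°
cos φ = cos(-77.7°) = 0.214

0.214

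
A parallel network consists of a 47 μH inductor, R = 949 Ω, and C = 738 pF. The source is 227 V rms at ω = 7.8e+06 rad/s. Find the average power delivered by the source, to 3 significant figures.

X_L = ωL = 367 Ω
X_C = 1/(ωC) = 174 Ω
Parallel: admittances add. Y = 1/R + 1/(jωL) + jωC
Y = (0.00105 + j0.00303) S
|Y| = 0.00321 S → |Z| = 1/|Y| = 312 Ω, ∠Z = −∠Y = -70.8°
I = V/|Z| = 728 mA
P = VI cos φ = 227 × 0.728 × cos(-70.8°) = 54.3 W

54.3 W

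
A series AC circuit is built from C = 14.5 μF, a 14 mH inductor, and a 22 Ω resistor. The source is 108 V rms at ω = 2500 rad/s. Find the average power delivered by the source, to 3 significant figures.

X_L = ωL = 35.0 Ω
X_C = 1/(ωC) = 27.6 Ω
Net reactance X = X_L − X_C = 7.41 Ω
Z = 22.0 + j7.41 Ω
|Z| = √(22.0² + 7.41²) = 23.2 Ω
∠Z = arctan(7.41/22.0) = 18.6°
I = V/|Z| = 4.65 A
P = VI cos φ = 108 × 4.65 × cos(18.6°) = 476 W

476 W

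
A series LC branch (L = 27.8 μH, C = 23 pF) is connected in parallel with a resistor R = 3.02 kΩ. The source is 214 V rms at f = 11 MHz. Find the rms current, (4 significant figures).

180.1 mA

ω = 2πf = 6.912e+07 rad/s
X_L = ωL = 1921 Ω
X_C = 1/(ωC) = 629.1 Ω
Branch 1: Z₁ = R = 3020 Ω
Branch 2 (series LC): Z₂ = j(X_L − X_C) = j1292 Ω
Parallel: Z = Z₁Z₂/(Z₁+Z₂), |Z| = 1188 Ω, ∠Z = 66.83°
I = V/|Z| = 214/1188 = 180.1 mA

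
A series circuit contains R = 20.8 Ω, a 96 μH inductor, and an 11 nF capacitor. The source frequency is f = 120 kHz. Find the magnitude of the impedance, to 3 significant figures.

ω = 2πf = 754000 rad/s
X_L = ωL = 72.4 Ω
X_C = 1/(ωC) = 121 Ω
Net reactance X = X_L − X_C = -48.2 Ω
Z = 20.8 − j48.2 Ω
|Z| = √(20.8² + 48.2²) = 52.5 Ω

52.5 Ω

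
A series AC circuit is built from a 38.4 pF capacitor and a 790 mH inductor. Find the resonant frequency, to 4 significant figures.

28.90 kHz

ω₀ = 1/√(LC) = 1/√(0.79 × 3.84e-11) = 181600 rad/s
f₀ = ω₀/(2π) = 28.90 kHz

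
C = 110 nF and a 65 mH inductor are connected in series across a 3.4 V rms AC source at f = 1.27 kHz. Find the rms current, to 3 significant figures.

ω = 2πf = 7980 rad/s
X_L = ωL = 519 Ω
X_C = 1/(ωC) = 1140 Ω
Net reactance X = X_L − X_C = -621 Ω
Z = − j621 Ω
|Z| = √(0² + 621²) = 621 Ω
I = V/|Z| = 3.4/621 = 5.48 mA

5.48 mA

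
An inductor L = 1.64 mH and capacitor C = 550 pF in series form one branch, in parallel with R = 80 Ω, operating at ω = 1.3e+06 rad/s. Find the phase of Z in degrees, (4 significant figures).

6.225°

X_L = ωL = 2132 Ω
X_C = 1/(ωC) = 1399 Ω
Branch 1: Z₁ = R = 80.00 Ω
Branch 2 (series LC): Z₂ = j(X_L − X_C) = j733.4 Ω
Parallel: Z = Z₁Z₂/(Z₁+Z₂), |Z| = 79.53 Ω, ∠Z = 6.225°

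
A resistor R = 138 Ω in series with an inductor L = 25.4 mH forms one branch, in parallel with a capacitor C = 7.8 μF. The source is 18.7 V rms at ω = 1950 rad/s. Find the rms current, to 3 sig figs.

X_L = ωL = 49.5 Ω
X_C = 1/(ωC) = 65.7 Ω
Branch 1 (R+jX_L): Z₁ = 138 + j49.5 Ω, |Z₁| = 147 Ω
Branch 2 (−jX_C): Z₂ = −j65.7 Ω
Parallel: Z = Z₁Z₂/(Z₁+Z₂), |Z| = 69.4 Ω, ∠Z = -63.6°
I = V/|Z| = 18.7/69.4 = 270 mA

270 mA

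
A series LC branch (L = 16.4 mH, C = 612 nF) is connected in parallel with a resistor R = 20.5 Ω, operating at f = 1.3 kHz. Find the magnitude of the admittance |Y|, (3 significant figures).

ω = 2πf = 8168 rad/s
X_L = ωL = 134 Ω
X_C = 1/(ωC) = 200 Ω
Branch 1: Z₁ = R = 20.5 Ω
Branch 2 (series LC): Z₂ = j(X_L − X_C) = −j66.1 Ω
Parallel: Z = Z₁Z₂/(Z₁+Z₂), |Z| = 19.6 Ω, ∠Z = -17.2°
|Y| = 1/|Z| = 51.1 mS

51.1 mS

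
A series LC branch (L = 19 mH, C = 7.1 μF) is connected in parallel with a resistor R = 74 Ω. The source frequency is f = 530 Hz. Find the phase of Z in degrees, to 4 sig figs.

74.17°

ω = 2πf = 3330 rad/s
X_L = ωL = 63.27 Ω
X_C = 1/(ωC) = 42.29 Ω
Branch 1: Z₁ = R = 74.00 Ω
Branch 2 (series LC): Z₂ = j(X_L − X_C) = j20.98 Ω
Parallel: Z = Z₁Z₂/(Z₁+Z₂), |Z| = 20.18 Ω, ∠Z = 74.17°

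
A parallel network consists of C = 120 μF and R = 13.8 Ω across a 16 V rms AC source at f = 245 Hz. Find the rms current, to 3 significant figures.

ω = 2πf = 1539 rad/s
X_C = 1/(ωC) = 5.41 Ω
Parallel: admittances add. Y = 1/R + jωC
Y = (0.0725 + j0.185) S
|Y| = 0.198 S → |Z| = 1/|Y| = 5.04 Ω, ∠Z = −∠Y = -68.6°
I = V/|Z| = 16/5.04 = 3.17 A

3.17 A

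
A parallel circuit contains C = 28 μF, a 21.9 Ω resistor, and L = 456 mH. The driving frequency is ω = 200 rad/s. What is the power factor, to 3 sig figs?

X_L = ωL = 91.2 Ω
X_C = 1/(ωC) = 179 Ω
Parallel: admittances add. Y = 1/R + 1/(jωL) + jωC
Y = (0.0457 − j0.00536) S
|Y| = 0.0460 S → |Z| = 1/|Y| = 21.8 Ω, ∠Z = −∠Y = 6.70°
cos φ = cos(6.70°) = 0.993

0.993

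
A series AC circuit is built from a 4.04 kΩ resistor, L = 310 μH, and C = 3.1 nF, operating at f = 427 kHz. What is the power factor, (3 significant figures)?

0.985

ω = 2πf = 2.683e+06 rad/s
X_L = ωL = 832 Ω
X_C = 1/(ωC) = 120 Ω
Net reactance X = X_L − X_C = 711 Ω
Z = 4040 + j711 Ω
|Z| = √(4040² + 711²) = 4100 Ω
∠Z = arctan(711/4040) = 9.99°
cos φ = cos(9.99°) = 0.985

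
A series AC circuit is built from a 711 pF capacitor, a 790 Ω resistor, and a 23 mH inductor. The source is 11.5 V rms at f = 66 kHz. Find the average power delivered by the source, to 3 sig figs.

ω = 2πf = 414700 rad/s
X_L = ωL = 9540 Ω
X_C = 1/(ωC) = 3390 Ω
Net reactance X = X_L − X_C = 6150 Ω
Z = 790 + j6150 Ω
|Z| = √(790² + 6150²) = 6200 Ω
∠Z = arctan(6150/790) = 82.7°
I = V/|Z| = 1.86 mA
P = VI cos φ = 11.5 × 0.00186 × cos(82.7°) = 2.72 mW

2.72 mW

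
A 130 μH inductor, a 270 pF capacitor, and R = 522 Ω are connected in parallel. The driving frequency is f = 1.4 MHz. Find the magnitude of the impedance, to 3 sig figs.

411 Ω

ω = 2πf = 8.796e+06 rad/s
X_L = ωL = 1140 Ω
X_C = 1/(ωC) = 421 Ω
Parallel: admittances add. Y = 1/R + 1/(jωL) + jωC
Y = (0.00192 + j0.00150) S
|Y| = 0.00243 S → |Z| = 1/|Y| = 411 Ω, ∠Z = −∠Y = -38.1°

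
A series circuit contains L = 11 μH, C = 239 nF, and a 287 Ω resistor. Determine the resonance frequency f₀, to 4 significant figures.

ω₀ = 1/√(LC) = 1/√(1.1e-05 × 2.39e-07) = 616700 rad/s
f₀ = ω₀/(2π) = 98.16 kHz

98.16 kHz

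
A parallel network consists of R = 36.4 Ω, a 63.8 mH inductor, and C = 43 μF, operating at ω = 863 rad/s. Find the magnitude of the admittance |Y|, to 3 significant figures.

X_L = ωL = 55.1 Ω
X_C = 1/(ωC) = 26.9 Ω
Parallel: admittances add. Y = 1/R + 1/(jωL) + jωC
Y = (0.0275 + j0.0189) S
|Y| = 0.0334 S → |Z| = 1/|Y| = 30.0 Ω, ∠Z = −∠Y = -34.6°

33.4 mS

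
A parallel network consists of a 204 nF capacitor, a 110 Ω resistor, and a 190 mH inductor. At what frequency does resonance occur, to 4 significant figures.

ω₀ = 1/√(LC) = 1/√(0.19 × 2.04e-07) = 5079 rad/s
f₀ = ω₀/(2π) = 808.4 Hz

808.4 Hz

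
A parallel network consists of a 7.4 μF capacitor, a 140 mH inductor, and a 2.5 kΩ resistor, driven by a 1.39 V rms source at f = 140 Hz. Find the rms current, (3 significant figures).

ω = 2πf = 879.6 rad/s
X_L = ωL = 123 Ω
X_C = 1/(ωC) = 154 Ω
Parallel: admittances add. Y = 1/R + 1/(jωL) + jωC
Y = (0.000400 − j0.00161) S
|Y| = 0.00166 S → |Z| = 1/|Y| = 603 Ω, ∠Z = −∠Y = 76.1°
I = V/|Z| = 1.39/603 = 2.31 mA

2.31 mA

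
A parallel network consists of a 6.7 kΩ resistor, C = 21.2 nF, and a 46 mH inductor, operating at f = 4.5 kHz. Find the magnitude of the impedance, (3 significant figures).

4430 Ω

ω = 2πf = 28270 rad/s
X_L = ωL = 1300 Ω
X_C = 1/(ωC) = 1670 Ω
Parallel: admittances add. Y = 1/R + 1/(jωL) + jωC
Y = (0.000149 − j0.000169) S
|Y| = 0.000226 S → |Z| = 1/|Y| = 4430 Ω, ∠Z = −∠Y = 48.6°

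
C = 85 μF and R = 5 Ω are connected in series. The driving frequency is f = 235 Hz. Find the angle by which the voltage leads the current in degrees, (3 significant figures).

ω = 2πf = 1477 rad/s
X_C = 1/(ωC) = 7.97 Ω
Z = 5.00 − j7.97 Ω
|Z| = √(5.00² + 7.97²) = 9.41 Ω
∠Z = arctan(-7.97/5.00) = -57.9°

-57.9°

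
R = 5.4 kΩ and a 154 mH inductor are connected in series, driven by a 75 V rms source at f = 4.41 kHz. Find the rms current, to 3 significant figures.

ω = 2πf = 27710 rad/s
X_L = ωL = 4270 Ω
Z = 5400 + j4270 Ω
|Z| = √(5400² + 4270²) = 6880 Ω
I = V/|Z| = 75/6880 = 10.9 mA

10.9 mA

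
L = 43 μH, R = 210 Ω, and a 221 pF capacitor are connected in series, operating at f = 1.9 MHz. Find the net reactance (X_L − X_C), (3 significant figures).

134 Ω

ω = 2πf = 1.194e+07 rad/s
X_L = ωL = 513 Ω
X_C = 1/(ωC) = 379 Ω
X = 513 − 379 = 134 Ω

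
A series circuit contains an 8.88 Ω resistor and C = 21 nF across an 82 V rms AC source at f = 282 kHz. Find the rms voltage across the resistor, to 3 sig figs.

25.7 V

ω = 2πf = 1.772e+06 rad/s
X_C = 1/(ωC) = 26.9 Ω
Z = 8.88 − j26.9 Ω
|Z| = √(8.88² + 26.9²) = 28.3 Ω
I = V/|Z| = 2.90 A
V_R = I·|Z_R| = 2.90 × 8.88 = 25.7 V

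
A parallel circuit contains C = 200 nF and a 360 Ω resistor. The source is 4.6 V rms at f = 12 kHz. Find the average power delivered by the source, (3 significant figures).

ω = 2πf = 75400 rad/s
X_C = 1/(ωC) = 66.3 Ω
Parallel: admittances add. Y = 1/R + jωC
Y = (0.00278 + j0.0151) S
|Y| = 0.0153 S → |Z| = 1/|Y| = 65.2 Ω, ∠Z = −∠Y = -79.6°
I = V/|Z| = 70.5 mA
P = VI cos φ = 4.6 × 0.0705 × cos(-79.6°) = 58.8 mW

58.8 mW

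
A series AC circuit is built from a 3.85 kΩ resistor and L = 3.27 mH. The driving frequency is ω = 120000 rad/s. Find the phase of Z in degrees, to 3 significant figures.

X_L = ωL = 392 Ω
Z = 3850 + j392 Ω
|Z| = √(3850² + 392²) = 3870 Ω
∠Z = arctan(392/3850) = 5.82°

5.82°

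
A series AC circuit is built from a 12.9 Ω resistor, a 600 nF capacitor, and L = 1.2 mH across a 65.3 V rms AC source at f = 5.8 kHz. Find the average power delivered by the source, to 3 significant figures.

323 W

ω = 2πf = 36440 rad/s
X_L = ωL = 43.7 Ω
X_C = 1/(ωC) = 45.7 Ω
Net reactance X = X_L − X_C = -2.00 Ω
Z = 12.9 − j2.00 Ω
|Z| = √(12.9² + 2.00²) = 13.1 Ω
∠Z = arctan(-2.00/12.9) = -8.83°
I = V/|Z| = 5.00 A
P = VI cos φ = 65.3 × 5.00 × cos(-8.83°) = 323 W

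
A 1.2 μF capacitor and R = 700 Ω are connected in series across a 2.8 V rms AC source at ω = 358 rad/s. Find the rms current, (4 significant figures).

1.152 mA

X_C = 1/(ωC) = 2328 Ω
Z = 700.0 − j2328 Ω
|Z| = √(700.0² + 2328²) = 2431 Ω
I = V/|Z| = 2.8/2431 = 1.152 mA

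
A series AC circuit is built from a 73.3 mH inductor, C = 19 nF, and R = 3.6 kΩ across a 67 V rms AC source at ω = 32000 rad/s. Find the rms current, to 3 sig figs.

18.3 mA

X_L = ωL = 2350 Ω
X_C = 1/(ωC) = 1640 Ω
Net reactance X = X_L − X_C = 701 Ω
Z = 3600 + j701 Ω
|Z| = √(3600² + 701²) = 3670 Ω
I = V/|Z| = 67/3670 = 18.3 mA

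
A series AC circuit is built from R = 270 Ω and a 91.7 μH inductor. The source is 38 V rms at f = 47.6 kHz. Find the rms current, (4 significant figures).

140.0 mA

ω = 2πf = 299100 rad/s
X_L = ωL = 27.43 Ω
Z = 270.0 + j27.43 Ω
|Z| = √(270.0² + 27.43²) = 271.4 Ω
I = V/|Z| = 38/271.4 = 140.0 mA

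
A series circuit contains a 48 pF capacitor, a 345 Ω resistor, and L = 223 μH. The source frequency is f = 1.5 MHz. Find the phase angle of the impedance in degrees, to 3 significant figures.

ω = 2πf = 9.425e+06 rad/s
X_L = ωL = 2100 Ω
X_C = 1/(ωC) = 2210 Ω
Net reactance X = X_L − X_C = -109 Ω
Z = 345 − j109 Ω
|Z| = √(345² + 109²) = 362 Ω
∠Z = arctan(-109/345) = -17.5°

-17.5°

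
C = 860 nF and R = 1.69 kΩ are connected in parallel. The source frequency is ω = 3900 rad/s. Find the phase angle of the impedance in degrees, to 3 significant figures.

-80.0°

X_C = 1/(ωC) = 298 Ω
Parallel: admittances add. Y = 1/R + jωC
Y = (0.000592 + j0.00335) S
|Y| = 0.00341 S → |Z| = 1/|Y| = 294 Ω, ∠Z = −∠Y = -80.0°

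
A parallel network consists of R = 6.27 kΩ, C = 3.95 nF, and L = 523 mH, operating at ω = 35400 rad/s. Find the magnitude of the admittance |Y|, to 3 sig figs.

181 μS

X_L = ωL = 18500 Ω
X_C = 1/(ωC) = 7150 Ω
Parallel: admittances add. Y = 1/R + 1/(jωL) + jωC
Y = (0.000159 + j8.58e-05) S
|Y| = 0.000181 S → |Z| = 1/|Y| = 5520 Ω, ∠Z = −∠Y = -28.3°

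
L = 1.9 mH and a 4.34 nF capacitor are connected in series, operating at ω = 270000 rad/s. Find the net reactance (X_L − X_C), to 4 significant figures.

X_L = ωL = 513.0 Ω
X_C = 1/(ωC) = 853.4 Ω
X = 513.0 − 853.4 = -340.4 Ω

-340.4 Ω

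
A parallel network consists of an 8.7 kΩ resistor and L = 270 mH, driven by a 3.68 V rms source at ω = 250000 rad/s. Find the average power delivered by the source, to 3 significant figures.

1.56 mW

X_L = ωL = 67500 Ω
Parallel: admittances add. Y = 1/R + 1/(jωL)
Y = (0.000115 − j1.48e-05) S
|Y| = 0.000116 S → |Z| = 1/|Y| = 8630 Ω, ∠Z = −∠Y = 7.34°
I = V/|Z| = 426 μA
P = VI cos φ = 3.68 × 0.000426 × cos(7.34°) = 1.56 mW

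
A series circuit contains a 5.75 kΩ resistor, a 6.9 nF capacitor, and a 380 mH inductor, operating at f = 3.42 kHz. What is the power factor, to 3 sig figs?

0.971

ω = 2πf = 21490 rad/s
X_L = ωL = 8170 Ω
X_C = 1/(ωC) = 6740 Ω
Net reactance X = X_L − X_C = 1420 Ω
Z = 5750 + j1420 Ω
|Z| = √(5750² + 1420²) = 5920 Ω
∠Z = arctan(1420/5750) = 13.9°
cos φ = cos(13.9°) = 0.971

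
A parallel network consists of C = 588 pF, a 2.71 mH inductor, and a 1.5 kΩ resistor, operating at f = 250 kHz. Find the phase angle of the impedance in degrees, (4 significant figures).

-45.93°

ω = 2πf = 1.571e+06 rad/s
X_L = ωL = 4257 Ω
X_C = 1/(ωC) = 1083 Ω
Parallel: admittances add. Y = 1/R + 1/(jωL) + jωC
Y = (0.0006667 + j0.0006887) S
|Y| = 0.0009585 S → |Z| = 1/|Y| = 1043 Ω, ∠Z = −∠Y = -45.93°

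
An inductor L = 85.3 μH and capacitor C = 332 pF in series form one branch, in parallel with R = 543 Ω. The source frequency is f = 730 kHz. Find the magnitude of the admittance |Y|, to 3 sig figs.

4.19 mS

ω = 2πf = 4.587e+06 rad/s
X_L = ωL = 391 Ω
X_C = 1/(ωC) = 657 Ω
Branch 1: Z₁ = R = 543 Ω
Branch 2 (series LC): Z₂ = j(X_L − X_C) = −j265 Ω
Parallel: Z = Z₁Z₂/(Z₁+Z₂), |Z| = 238 Ω, ∠Z = -63.9°
|Y| = 1/|Z| = 4.19 mS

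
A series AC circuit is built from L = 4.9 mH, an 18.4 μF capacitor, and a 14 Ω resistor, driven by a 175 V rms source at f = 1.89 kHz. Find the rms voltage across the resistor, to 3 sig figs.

ω = 2πf = 11880 rad/s
X_L = ωL = 58.2 Ω
X_C = 1/(ωC) = 4.58 Ω
Net reactance X = X_L − X_C = 53.6 Ω
Z = 14.0 + j53.6 Ω
|Z| = √(14.0² + 53.6²) = 55.4 Ω
I = V/|Z| = 3.16 A
V_R = I·|Z_R| = 3.16 × 14.0 = 44.2 V

44.2 V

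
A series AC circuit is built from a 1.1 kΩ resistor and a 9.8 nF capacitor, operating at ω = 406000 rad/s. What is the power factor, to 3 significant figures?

0.975

X_C = 1/(ωC) = 251 Ω
Z = 1100 − j251 Ω
|Z| = √(1100² + 251²) = 1130 Ω
∠Z = arctan(-251/1100) = -12.9°
cos φ = cos(-12.9°) = 0.975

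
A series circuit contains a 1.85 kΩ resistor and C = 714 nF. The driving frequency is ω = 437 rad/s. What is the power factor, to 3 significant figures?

X_C = 1/(ωC) = 3200 Ω
Z = 1850 − j3200 Ω
|Z| = √(1850² + 3200²) = 3700 Ω
∠Z = arctan(-3200/1850) = -60.0°
cos φ = cos(-60.0°) = 0.500

0.500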